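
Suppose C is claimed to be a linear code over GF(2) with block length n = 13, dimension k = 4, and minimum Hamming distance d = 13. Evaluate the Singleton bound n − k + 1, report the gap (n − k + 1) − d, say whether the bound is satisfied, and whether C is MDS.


Singleton RHS = n − k + 1 = 10, slack = -3, bound violated (no such code; not MDS).

Singleton bound: d ≤ n − k + 1.
Here n = 13, k = 4, so n − k + 1 = 10.
Given d = 13, check d ≤ 10: NO.
Slack = (n − k + 1) − d = -3.
The slack is negative: d = 13 exceeds n − k + 1 = 10 by 3, so the Singleton bound is violated and no linear [13, 4, 13]_2 code can exist. In particular it is not MDS (MDS requires d = n − k + 1 exactly).
Description: the claimed parameters are [13, 4, 13]_2; such a code would be impossible (violates the Singleton bound).


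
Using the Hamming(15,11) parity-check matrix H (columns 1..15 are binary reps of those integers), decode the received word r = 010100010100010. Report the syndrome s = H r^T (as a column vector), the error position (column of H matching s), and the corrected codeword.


s = (1, 0, 1, 0)^T, error position = 10, corrected codeword c = 010100010000010

Compute s = H r^T mod 2 one row at a time:
  s_1 = 1 + 0 + 1 + 0 + 0 + 0 + 1 + 0 = 3 ≡ 1 (mod 2).
  s_2 = 1 + 0 + 0 + 0 + 0 + 0 + 1 + 0 = 2 ≡ 0 (mod 2).
  s_3 = 1 + 0 + 0 + 0 + 1 + 0 + 1 + 0 = 3 ≡ 1 (mod 2).
  s_4 = 0 + 0 + 0 + 0 + 0 + 0 + 0 + 0 = 0 ≡ 0 (mod 2).
s = (1, 0, 1, 0)^T — this equals column 10 of H (binary 1010), so error is at position 10.
Correct: flip bit 10 of r = 010100010100010 to get c = 010100010000010.


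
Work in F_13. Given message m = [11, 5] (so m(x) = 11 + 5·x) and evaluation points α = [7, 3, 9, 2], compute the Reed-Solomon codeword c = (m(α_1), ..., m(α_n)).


c = [7, 0, 4, 8]

Message polynomial: m(x) = 11 + 5·x (mod 13).
For each evaluation point α_i, compute m(α_i) mod 13:
  α_1 = 7: Horner steps 5 → 7, so m(7) = 7.
  α_2 = 3: Horner steps 5 → 0, so m(3) = 0.
  α_3 = 9: Horner steps 5 → 4, so m(9) = 4.
  α_4 = 2: Horner steps 5 → 8, so m(2) = 8.
Codeword c = [7, 0, 4, 8] ∈ F_13^4.


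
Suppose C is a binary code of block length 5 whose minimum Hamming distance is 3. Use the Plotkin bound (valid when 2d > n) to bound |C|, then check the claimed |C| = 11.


Plotkin bound M ≤ 6; given |C| = 11 > bound (violated).

Check applicability: 2d = 6, n = 5.
2d − n = 1 > 0, so Plotkin applies.
Compute d/(2d−n) = 3/1 ≈ 3.0000.
⌊d/(2d−n)⌋ = 3.
Plotkin bound: M ≤ 2·3 = 6.
Given |C| = 11, check: VIOLATED.
This |C| is above the Plotkin bound, so no binary code with n = 5, d = 3 and 11 codewords exists.


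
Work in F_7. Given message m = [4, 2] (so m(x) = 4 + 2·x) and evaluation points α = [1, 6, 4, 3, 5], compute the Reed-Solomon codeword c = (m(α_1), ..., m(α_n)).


c = [6, 2, 5, 3, 0]

Message polynomial: m(x) = 4 + 2·x (mod 7).
For each evaluation point α_i, compute m(α_i) mod 7:
  α_1 = 1: Horner steps 2 → 6, so m(1) = 6.
  α_2 = 6: Horner steps 2 → 2, so m(6) = 2.
  α_3 = 4: Horner steps 2 → 5, so m(4) = 5.
  α_4 = 3: Horner steps 2 → 3, so m(3) = 3.
  α_5 = 5: Horner steps 2 → 0, so m(5) = 0.
Codeword c = [6, 2, 5, 3, 0] ∈ F_7^5.


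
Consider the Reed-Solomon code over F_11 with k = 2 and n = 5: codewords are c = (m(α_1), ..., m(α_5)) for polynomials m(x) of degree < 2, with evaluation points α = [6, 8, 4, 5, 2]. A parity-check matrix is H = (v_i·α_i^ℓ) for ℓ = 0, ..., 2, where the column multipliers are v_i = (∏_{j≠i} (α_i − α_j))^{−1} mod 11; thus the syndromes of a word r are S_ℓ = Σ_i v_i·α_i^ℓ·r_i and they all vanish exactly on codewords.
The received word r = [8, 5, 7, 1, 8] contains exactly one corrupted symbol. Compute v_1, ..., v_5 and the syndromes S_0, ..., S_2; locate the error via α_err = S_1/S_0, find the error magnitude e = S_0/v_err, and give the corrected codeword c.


S = (4, 2, 1), error at position 1, error magnitude e = 2, c = [6, 5, 7, 1, 8].

Step 1: column multipliers v_i = (∏_{j≠i}(α_i − α_j))^{−1} mod 11.
  i = 1 (α = 6): (6−8)(6−4)(6−5)(6−2) = (−2)·2·1·4 = −16 ≡ 6, so v_1 = 6^{−1} = 2 (mod 11).
  i = 2 (α = 8): (8−6)(8−4)(8−5)(8−2) = 2·4·3·6 = 144 ≡ 1, so v_2 = 1^{−1} = 1 (mod 11).
  i = 3 (α = 4): (4−6)(4−8)(4−5)(4−2) = (−2)·(−4)·(−1)·2 = −16 ≡ 6, so v_3 = 6^{−1} = 2 (mod 11).
  i = 4 (α = 5): (5−6)(5−8)(5−4)(5−2) = (−1)·(−3)·1·3 = 9 ≡ 9, so v_4 = 9^{−1} = 5 (mod 11).
  i = 5 (α = 2): (2−6)(2−8)(2−4)(2−5) = (−4)·(−6)·(−2)·(−3) = 144 ≡ 1, so v_5 = 1^{−1} = 1 (mod 11).
  v = [2, 1, 2, 5, 1].
Step 2: syndromes of r = [8, 5, 7, 1, 8] (all sums mod 11).
  S_0 = Σ v_i r_i = 2·8 + 1·5 + 2·7 + 5·1 + 1·8 = 48 ≡ 4.
  S_1 = Σ v_i α_i r_i = 2·6·8 + 1·8·5 + 2·4·7 + 5·5·1 + 1·2·8 = 233 ≡ 2.
  α_i^2 mod 11 = [3, 9, 5, 3, 4].
  S_2 = Σ v_i α_i^2 r_i = 2·3·8 + 1·9·5 + 2·5·7 + 5·3·1 + 1·4·8 = 210 ≡ 1.
  S = (4, 2, 1) ≠ 0, so r is not a codeword (an error is present).
Step 3: locate the error. For a single error e at position i, S_ℓ = v_i·e·α_i^ℓ, so α_err = S_1/S_0.
  S_0^{−1} = 4^{−1} = 3 (mod 11), so α_err = 2·3 = 6 ≡ 6 = α_1. Error position i = 1.
  Consistency check: S_2/S_1 = 1·6 = 6 ≡ 6 = α_err ✓ (single-error assumption holds).
Step 4: error magnitude e = S_0/v_1 = S_0·∏_{j≠1}(α_1 − α_j) = 4·6 = 24 ≡ 2 (mod 11).
Step 5: correct position 1: c_1 = r_1 − e = 8 − 2 ≡ 6 (mod 11). Hence c = [6, 5, 7, 1, 8].
  Check: interpolating c through the α_i gives m(x) = 9 + 5·x (degree < 2) with m(α_i) = c_i for every i, so c is indeed a codeword.


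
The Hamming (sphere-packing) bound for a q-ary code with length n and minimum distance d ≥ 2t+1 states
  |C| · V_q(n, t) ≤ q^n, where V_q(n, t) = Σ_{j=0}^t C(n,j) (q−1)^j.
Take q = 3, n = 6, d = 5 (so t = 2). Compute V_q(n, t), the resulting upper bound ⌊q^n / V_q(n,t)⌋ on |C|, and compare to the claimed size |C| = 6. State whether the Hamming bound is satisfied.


V_q(n, t) = 73, q^n = 729, Hamming bound = 9, |C| = 6 ≤ bound (satisfied).

Step 1: Compute V_q(n, t) = Σ_{j=0}^2 C(n, j) (q−1)^j.
  j = 0: C(6,0)·(2)^0 = 1·1 = 1.
  j = 1: C(6,1)·(2)^1 = 6·2 = 12.
  j = 2: C(6,2)·(2)^2 = 15·4 = 60.
  V_q(n, t) = 1 + 12 + 60 = 73.
Step 2: q^n = 3^6 = 729.
Step 3: Hamming bound ⌊q^n / V_q(n,t)⌋ = ⌊729/73⌋ = 9.
Step 4: Compare |C| = 6 to 9: satisfied.
The claimed |C| lies below the Hamming bound.


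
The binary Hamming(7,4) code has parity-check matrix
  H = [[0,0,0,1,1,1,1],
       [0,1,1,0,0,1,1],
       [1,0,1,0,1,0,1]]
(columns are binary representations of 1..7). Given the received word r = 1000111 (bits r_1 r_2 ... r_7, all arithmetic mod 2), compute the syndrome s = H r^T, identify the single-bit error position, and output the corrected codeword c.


s = (1, 0, 1)^T, error position = 5, corrected codeword c = 1000011

Compute s = H r^T mod 2 one row at a time:
  s_1 = 0 + 1 + 1 + 1 = 3 ≡ 1 (mod 2).
  s_2 = 0 + 0 + 1 + 1 = 2 ≡ 0 (mod 2).
  s_3 = 1 + 0 + 1 + 1 = 3 ≡ 1 (mod 2).
s = (1, 0, 1)^T — this equals column 5 of H (binary 101), so error is at position 5.
Correct: flip bit 5 of r = 1000111 to get c = 1000011.


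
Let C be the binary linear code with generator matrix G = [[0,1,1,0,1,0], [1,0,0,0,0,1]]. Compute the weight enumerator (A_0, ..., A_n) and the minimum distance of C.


Weight distribution: A_0 = 1, A_2 = 1, A_3 = 1, A_5 = 1. Minimum distance d = 2.

Enumerate all 2^2 = 4 messages m ∈ F_2^2.
For each, compute codeword c = mG in F_2^6, then tally its weight.
  m = 00 → c = 000000, weight = 0.
  m = 10 → c = 011010, weight = 3.
  m = 01 → c = 100001, weight = 2.
  m = 11 → c = 111011, weight = 5.
Tally weights:
  weight 0: 1 codewords.
  weight 2: 1 codewords.
  weight 3: 1 codewords.
  weight 5: 1 codewords.
Minimum distance d = smallest w > 0 with A_w > 0 = 2.
Sanity: Σ A_w = 4 = 2^2 = 4 ✓.


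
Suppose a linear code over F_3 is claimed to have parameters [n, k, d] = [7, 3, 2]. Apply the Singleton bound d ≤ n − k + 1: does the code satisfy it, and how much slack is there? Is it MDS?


Singleton RHS = n − k + 1 = 5, slack = 3, bound satisfied, not MDS.

Singleton bound: d ≤ n − k + 1.
Here n = 7, k = 3, so n − k + 1 = 5.
Given d = 2, check d ≤ 5: YES.
Slack = (n − k + 1) − d = 3.
The code is NOT MDS (slack = 3 > 0).
Description: the claimed parameters are [7, 3, 2]_3; such a code would be non-MDS.


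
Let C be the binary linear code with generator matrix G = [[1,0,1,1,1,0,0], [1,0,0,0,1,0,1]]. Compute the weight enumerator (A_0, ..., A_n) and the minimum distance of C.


Weight distribution: A_0 = 1, A_3 = 2, A_4 = 1. Minimum distance d = 3.

Enumerate all 2^2 = 4 messages m ∈ F_2^2.
For each, compute codeword c = mG in F_2^7, then tally its weight.
  m = 00 → c = 0000000, weight = 0.
  m = 10 → c = 1011100, weight = 4.
  m = 01 → c = 1000101, weight = 3.
  m = 11 → c = 0011001, weight = 3.
Tally weights:
  weight 0: 1 codewords.
  weight 3: 2 codewords.
  weight 4: 1 codewords.
Minimum distance d = smallest w > 0 with A_w > 0 = 3.
Sanity: Σ A_w = 4 = 2^2 = 4 ✓.


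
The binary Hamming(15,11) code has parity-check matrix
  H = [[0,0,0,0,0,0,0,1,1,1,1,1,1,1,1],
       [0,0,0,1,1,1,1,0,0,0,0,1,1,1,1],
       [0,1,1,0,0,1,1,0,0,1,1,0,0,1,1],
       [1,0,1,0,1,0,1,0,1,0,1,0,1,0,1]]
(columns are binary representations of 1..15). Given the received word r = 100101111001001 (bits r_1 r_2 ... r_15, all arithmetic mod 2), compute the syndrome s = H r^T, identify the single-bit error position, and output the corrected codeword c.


s = (0, 1, 1, 0)^T, error position = 6, corrected codeword c = 100100111001001

Compute s = H r^T mod 2 one row at a time:
  s_1 = 1 + 1 + 0 + 0 + 1 + 0 + 0 + 1 = 4 ≡ 0 (mod 2).
  s_2 = 1 + 0 + 1 + 1 + 1 + 0 + 0 + 1 = 5 ≡ 1 (mod 2).
  s_3 = 0 + 0 + 1 + 1 + 0 + 0 + 0 + 1 = 3 ≡ 1 (mod 2).
  s_4 = 1 + 0 + 0 + 1 + 1 + 0 + 0 + 1 = 4 ≡ 0 (mod 2).
s = (0, 1, 1, 0)^T — this equals column 6 of H (binary 0110), so error is at position 6.
Correct: flip bit 6 of r = 100101111001001 to get c = 100100111001001.


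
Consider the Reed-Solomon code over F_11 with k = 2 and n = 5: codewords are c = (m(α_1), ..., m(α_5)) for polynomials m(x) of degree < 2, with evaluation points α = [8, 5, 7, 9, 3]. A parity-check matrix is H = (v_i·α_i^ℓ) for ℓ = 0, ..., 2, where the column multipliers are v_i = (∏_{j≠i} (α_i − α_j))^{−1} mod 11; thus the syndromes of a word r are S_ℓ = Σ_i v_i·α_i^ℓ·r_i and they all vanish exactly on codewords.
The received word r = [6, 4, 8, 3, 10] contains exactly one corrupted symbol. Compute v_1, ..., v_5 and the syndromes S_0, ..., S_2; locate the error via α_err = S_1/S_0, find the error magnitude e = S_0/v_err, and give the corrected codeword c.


S = (2, 3, 10), error at position 3, error magnitude e = 10, c = [6, 4, 9, 3, 10].

Step 1: column multipliers v_i = (∏_{j≠i}(α_i − α_j))^{−1} mod 11.
  i = 1 (α = 8): (8−5)(8−7)(8−9)(8−3) = 3·1·(−1)·5 = −15 ≡ 7, so v_1 = 7^{−1} = 8 (mod 11).
  i = 2 (α = 5): (5−8)(5−7)(5−9)(5−3) = (−3)·(−2)·(−4)·2 = −48 ≡ 7, so v_2 = 7^{−1} = 8 (mod 11).
  i = 3 (α = 7): (7−8)(7−5)(7−9)(7−3) = (−1)·2·(−2)·4 = 16 ≡ 5, so v_3 = 5^{−1} = 9 (mod 11).
  i = 4 (α = 9): (9−8)(9−5)(9−7)(9−3) = 1·4·2·6 = 48 ≡ 4, so v_4 = 4^{−1} = 3 (mod 11).
  i = 5 (α = 3): (3−8)(3−5)(3−7)(3−9) = (−5)·(−2)·(−4)·(−6) = 240 ≡ 9, so v_5 = 9^{−1} = 5 (mod 11).
  v = [8, 8, 9, 3, 5].
Step 2: syndromes of r = [6, 4, 8, 3, 10] (all sums mod 11).
  S_0 = Σ v_i r_i = 8·6 + 8·4 + 9·8 + 3·3 + 5·10 = 211 ≡ 2.
  S_1 = Σ v_i α_i r_i = 8·8·6 + 8·5·4 + 9·7·8 + 3·9·3 + 5·3·10 = 1279 ≡ 3.
  α_i^2 mod 11 = [9, 3, 5, 4, 9].
  S_2 = Σ v_i α_i^2 r_i = 8·9·6 + 8·3·4 + 9·5·8 + 3·4·3 + 5·9·10 = 1374 ≡ 10.
  S = (2, 3, 10) ≠ 0, so r is not a codeword (an error is present).
Step 3: locate the error. For a single error e at position i, S_ℓ = v_i·e·α_i^ℓ, so α_err = S_1/S_0.
  S_0^{−1} = 2^{−1} = 6 (mod 11), so α_err = 3·6 = 18 ≡ 7 = α_3. Error position i = 3.
  Consistency check: S_2/S_1 = 10·4 = 40 ≡ 7 = α_err ✓ (single-error assumption holds).
Step 4: error magnitude e = S_0/v_3 = S_0·∏_{j≠3}(α_3 − α_j) = 2·5 = 10 ≡ 10 (mod 11).
Step 5: correct position 3: c_3 = r_3 − e = 8 − 10 ≡ 9 (mod 11). Hence c = [6, 4, 9, 3, 10].
  Check: interpolating c through the α_i gives m(x) = 8 + 8·x (degree < 2) with m(α_i) = c_i for every i, so c is indeed a codeword.


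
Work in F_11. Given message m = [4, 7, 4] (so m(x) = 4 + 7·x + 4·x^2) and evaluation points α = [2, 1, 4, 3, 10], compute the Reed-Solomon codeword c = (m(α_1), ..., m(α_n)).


c = [1, 4, 8, 6, 1]

Message polynomial: m(x) = 4 + 7·x + 4·x^2 (mod 11).
For each evaluation point α_i, compute m(α_i) mod 11:
  α_1 = 2: Horner steps 4 → 4 → 1, so m(2) = 1.
  α_2 = 1: Horner steps 4 → 0 → 4, so m(1) = 4.
  α_3 = 4: Horner steps 4 → 1 → 8, so m(4) = 8.
  α_4 = 3: Horner steps 4 → 8 → 6, so m(3) = 6.
  α_5 = 10: Horner steps 4 → 3 → 1, so m(10) = 1.
Codeword c = [1, 4, 8, 6, 1] ∈ F_11^5.


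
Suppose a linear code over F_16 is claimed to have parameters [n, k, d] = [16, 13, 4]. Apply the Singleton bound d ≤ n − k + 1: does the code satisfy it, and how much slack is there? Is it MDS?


Singleton RHS = n − k + 1 = 4, slack = 0, bound satisfied, MDS.

Singleton bound: d ≤ n − k + 1.
Here n = 16, k = 13, so n − k + 1 = 4.
Given d = 4, check d ≤ 4: YES.
Slack = (n − k + 1) − d = 0.
The code is MDS (slack = 0).
Description: the claimed parameters are [16, 13, 4]_16; such a code would be MDS (meets Singleton bound).


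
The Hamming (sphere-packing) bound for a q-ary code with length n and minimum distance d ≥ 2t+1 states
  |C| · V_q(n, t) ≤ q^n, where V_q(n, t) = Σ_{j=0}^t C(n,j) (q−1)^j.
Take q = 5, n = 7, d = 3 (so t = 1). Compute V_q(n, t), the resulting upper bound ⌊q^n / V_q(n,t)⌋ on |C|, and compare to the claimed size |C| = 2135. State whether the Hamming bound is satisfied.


V_q(n, t) = 29, q^n = 78125, Hamming bound = 2693, |C| = 2135 ≤ bound (satisfied).

Step 1: Compute V_q(n, t) = Σ_{j=0}^1 C(n, j) (q−1)^j.
  j = 0: C(7,0)·(4)^0 = 1·1 = 1.
  j = 1: C(7,1)·(4)^1 = 7·4 = 28.
  V_q(n, t) = 1 + 28 = 29.
Step 2: q^n = 5^7 = 78125.
Step 3: Hamming bound ⌊q^n / V_q(n,t)⌋ = ⌊78125/29⌋ = 2693.
Step 4: Compare |C| = 2135 to 2693: satisfied.
The claimed |C| lies below the Hamming bound.


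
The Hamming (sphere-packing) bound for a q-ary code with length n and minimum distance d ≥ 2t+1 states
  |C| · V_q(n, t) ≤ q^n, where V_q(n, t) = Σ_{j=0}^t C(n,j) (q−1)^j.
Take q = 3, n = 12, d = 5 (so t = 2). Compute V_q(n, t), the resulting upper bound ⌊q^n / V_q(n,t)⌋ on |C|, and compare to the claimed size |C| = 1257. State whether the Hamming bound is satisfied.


V_q(n, t) = 289, q^n = 531441, Hamming bound = 1838, |C| = 1257 ≤ bound (satisfied).

Step 1: Compute V_q(n, t) = Σ_{j=0}^2 C(n, j) (q−1)^j.
  j = 0: C(12,0)·(2)^0 = 1·1 = 1.
  j = 1: C(12,1)·(2)^1 = 12·2 = 24.
  j = 2: C(12,2)·(2)^2 = 66·4 = 264.
  V_q(n, t) = 1 + 24 + 264 = 289.
Step 2: q^n = 3^12 = 531441.
Step 3: Hamming bound ⌊q^n / V_q(n,t)⌋ = ⌊531441/289⌋ = 1838.
Step 4: Compare |C| = 1257 to 1838: satisfied.
The claimed |C| lies below the Hamming bound.


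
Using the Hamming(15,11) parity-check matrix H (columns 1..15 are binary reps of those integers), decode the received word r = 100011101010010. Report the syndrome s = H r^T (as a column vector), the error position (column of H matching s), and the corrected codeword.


s = (1, 0, 0, 1)^T, error position = 9, corrected codeword c = 100011100010010

Compute s = H r^T mod 2 one row at a time:
  s_1 = 0 + 1 + 0 + 1 + 0 + 0 + 1 + 0 = 3 ≡ 1 (mod 2).
  s_2 = 0 + 1 + 1 + 1 + 0 + 0 + 1 + 0 = 4 ≡ 0 (mod 2).
  s_3 = 0 + 0 + 1 + 1 + 0 + 1 + 1 + 0 = 4 ≡ 0 (mod 2).
  s_4 = 1 + 0 + 1 + 1 + 1 + 1 + 0 + 0 = 5 ≡ 1 (mod 2).
s = (1, 0, 0, 1)^T — this equals column 9 of H (binary 1001), so error is at position 9.
Correct: flip bit 9 of r = 100011101010010 to get c = 100011100010010.


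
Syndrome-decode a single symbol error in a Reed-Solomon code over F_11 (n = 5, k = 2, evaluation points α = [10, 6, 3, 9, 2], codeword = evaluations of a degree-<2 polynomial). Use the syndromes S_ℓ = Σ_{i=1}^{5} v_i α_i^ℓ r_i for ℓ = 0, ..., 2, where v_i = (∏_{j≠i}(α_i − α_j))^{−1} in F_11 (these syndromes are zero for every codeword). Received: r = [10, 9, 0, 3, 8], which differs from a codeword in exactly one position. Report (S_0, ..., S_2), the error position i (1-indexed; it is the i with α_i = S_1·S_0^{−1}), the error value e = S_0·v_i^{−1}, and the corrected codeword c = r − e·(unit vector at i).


S = (3, 5, 1), error at position 4, error magnitude e = 7, c = [10, 9, 0, 7, 8].

Step 1: column multipliers v_i = (∏_{j≠i}(α_i − α_j))^{−1} mod 11.
  i = 1 (α = 10): (10−6)(10−3)(10−9)(10−2) = 4·7·1·8 = 224 ≡ 4, so v_1 = 4^{−1} = 3 (mod 11).
  i = 2 (α = 6): (6−10)(6−3)(6−9)(6−2) = (−4)·3·(−3)·4 = 144 ≡ 1, so v_2 = 1^{−1} = 1 (mod 11).
  i = 3 (α = 3): (3−10)(3−6)(3−9)(3−2) = (−7)·(−3)·(−6)·1 = −126 ≡ 6, so v_3 = 6^{−1} = 2 (mod 11).
  i = 4 (α = 9): (9−10)(9−6)(9−3)(9−2) = (−1)·3·6·7 = −126 ≡ 6, so v_4 = 6^{−1} = 2 (mod 11).
  i = 5 (α = 2): (2−10)(2−6)(2−3)(2−9) = (−8)·(−4)·(−1)·(−7) = 224 ≡ 4, so v_5 = 4^{−1} = 3 (mod 11).
  v = [3, 1, 2, 2, 3].
Step 2: syndromes of r = [10, 9, 0, 3, 8] (all sums mod 11).
  S_0 = Σ v_i r_i = 3·10 + 1·9 + 2·0 + 2·3 + 3·8 = 69 ≡ 3.
  S_1 = Σ v_i α_i r_i = 3·10·10 + 1·6·9 + 2·3·0 + 2·9·3 + 3·2·8 = 456 ≡ 5.
  α_i^2 mod 11 = [1, 3, 9, 4, 4].
  S_2 = Σ v_i α_i^2 r_i = 3·1·10 + 1·3·9 + 2·9·0 + 2·4·3 + 3·4·8 = 177 ≡ 1.
  S = (3, 5, 1) ≠ 0, so r is not a codeword (an error is present).
Step 3: locate the error. For a single error e at position i, S_ℓ = v_i·e·α_i^ℓ, so α_err = S_1/S_0.
  S_0^{−1} = 3^{−1} = 4 (mod 11), so α_err = 5·4 = 20 ≡ 9 = α_4. Error position i = 4.
  Consistency check: S_2/S_1 = 1·9 = 9 ≡ 9 = α_err ✓ (single-error assumption holds).
Step 4: error magnitude e = S_0/v_4 = S_0·∏_{j≠4}(α_4 − α_j) = 3·6 = 18 ≡ 7 (mod 11).
Step 5: correct position 4: c_4 = r_4 − e = 3 − 7 ≡ 7 (mod 11). Hence c = [10, 9, 0, 7, 8].
  Check: interpolating c through the α_i gives m(x) = 2 + 3·x (degree < 2) with m(α_i) = c_i for every i, so c is indeed a codeword.


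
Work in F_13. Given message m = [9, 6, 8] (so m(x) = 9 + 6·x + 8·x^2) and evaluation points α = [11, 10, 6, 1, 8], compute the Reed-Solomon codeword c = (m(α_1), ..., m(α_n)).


c = [3, 11, 8, 10, 10]

Message polynomial: m(x) = 9 + 6·x + 8·x^2 (mod 13).
For each evaluation point α_i, compute m(α_i) mod 13:
  α_1 = 11: Horner steps 8 → 3 → 3, so m(11) = 3.
  α_2 = 10: Horner steps 8 → 8 → 11, so m(10) = 11.
  α_3 = 6: Horner steps 8 → 2 → 8, so m(6) = 8.
  α_4 = 1: Horner steps 8 → 1 → 10, so m(1) = 10.
  α_5 = 8: Horner steps 8 → 5 → 10, so m(8) = 10.
Codeword c = [3, 11, 8, 10, 10] ∈ F_13^5.


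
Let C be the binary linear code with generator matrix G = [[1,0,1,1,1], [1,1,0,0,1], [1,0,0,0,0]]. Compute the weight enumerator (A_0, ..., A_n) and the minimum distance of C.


Weight distribution: A_0 = 1, A_1 = 1, A_2 = 1, A_3 = 3, A_4 = 2. Minimum distance d = 1.

Enumerate all 2^3 = 8 messages m ∈ F_2^3.
For each, compute codeword c = mG in F_2^5, then tally its weight.
  m = 000 → c = 00000, weight = 0.
  m = 100 → c = 10111, weight = 4.
  m = 010 → c = 11001, weight = 3.
  m = 110 → c = 01110, weight = 3.
  m = 001 → c = 10000, weight = 1.
  m = 101 → c = 00111, weight = 3.
  m = 011 → c = 01001, weight = 2.
  m = 111 → c = 11110, weight = 4.
Tally weights:
  weight 0: 1 codewords.
  weight 1: 1 codewords.
  weight 2: 1 codewords.
  weight 3: 3 codewords.
  weight 4: 2 codewords.
Minimum distance d = smallest w > 0 with A_w > 0 = 1.
Sanity: Σ A_w = 8 = 2^3 = 8 ✓.


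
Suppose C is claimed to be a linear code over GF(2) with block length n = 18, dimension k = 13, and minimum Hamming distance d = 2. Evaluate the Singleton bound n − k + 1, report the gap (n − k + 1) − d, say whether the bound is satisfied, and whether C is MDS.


Singleton RHS = n − k + 1 = 6, slack = 4, bound satisfied, not MDS.

Singleton bound: d ≤ n − k + 1.
Here n = 18, k = 13, so n − k + 1 = 6.
Given d = 2, check d ≤ 6: YES.
Slack = (n − k + 1) − d = 4.
The code is NOT MDS (slack = 4 > 0).
Description: the claimed parameters are [18, 13, 2]_2; such a code would be non-MDS.


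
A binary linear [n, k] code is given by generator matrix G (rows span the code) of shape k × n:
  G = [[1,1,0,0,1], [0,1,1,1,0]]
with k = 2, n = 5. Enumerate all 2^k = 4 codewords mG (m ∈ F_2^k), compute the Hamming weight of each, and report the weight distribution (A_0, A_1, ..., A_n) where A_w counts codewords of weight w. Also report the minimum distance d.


Weight distribution: A_0 = 1, A_3 = 2, A_4 = 1. Minimum distance d = 3.

Enumerate all 2^2 = 4 messages m ∈ F_2^2.
For each, compute codeword c = mG in F_2^5, then tally its weight.
  m = 00 → c = 00000, weight = 0.
  m = 10 → c = 11001, weight = 3.
  m = 01 → c = 01110, weight = 3.
  m = 11 → c = 10111, weight = 4.
Tally weights:
  weight 0: 1 codewords.
  weight 3: 2 codewords.
  weight 4: 1 codewords.
Minimum distance d = smallest w > 0 with A_w > 0 = 3.
Sanity: Σ A_w = 4 = 2^2 = 4 ✓.


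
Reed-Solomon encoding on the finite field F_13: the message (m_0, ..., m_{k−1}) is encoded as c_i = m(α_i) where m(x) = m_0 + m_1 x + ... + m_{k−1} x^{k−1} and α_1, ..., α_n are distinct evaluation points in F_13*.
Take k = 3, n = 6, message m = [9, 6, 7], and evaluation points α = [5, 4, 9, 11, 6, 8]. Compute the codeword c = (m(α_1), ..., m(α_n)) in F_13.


c = [6, 2, 6, 12, 11, 11]

Message polynomial: m(x) = 9 + 6·x + 7·x^2 (mod 13).
For each evaluation point α_i, compute m(α_i) mod 13:
  α_1 = 5: Horner steps 7 → 2 → 6, so m(5) = 6.
  α_2 = 4: Horner steps 7 → 8 → 2, so m(4) = 2.
  α_3 = 9: Horner steps 7 → 4 → 6, so m(9) = 6.
  α_4 = 11: Horner steps 7 → 5 → 12, so m(11) = 12.
  α_5 = 6: Horner steps 7 → 9 → 11, so m(6) = 11.
  α_6 = 8: Horner steps 7 → 10 → 11, so m(8) = 11.
Codeword c = [6, 2, 6, 12, 11, 11] ∈ F_13^6.


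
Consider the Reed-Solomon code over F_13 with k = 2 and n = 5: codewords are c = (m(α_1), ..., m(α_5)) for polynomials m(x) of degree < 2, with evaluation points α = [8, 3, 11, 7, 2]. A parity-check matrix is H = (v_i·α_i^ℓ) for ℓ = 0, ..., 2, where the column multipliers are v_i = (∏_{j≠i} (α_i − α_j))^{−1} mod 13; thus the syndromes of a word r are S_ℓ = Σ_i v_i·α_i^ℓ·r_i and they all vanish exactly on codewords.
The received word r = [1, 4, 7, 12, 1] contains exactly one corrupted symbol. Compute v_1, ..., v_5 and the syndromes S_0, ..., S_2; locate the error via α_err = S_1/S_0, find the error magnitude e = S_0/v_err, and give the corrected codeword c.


S = (9, 5, 10), error at position 5, error magnitude e = 12, c = [1, 4, 7, 12, 2].

Step 1: column multipliers v_i = (∏_{j≠i}(α_i − α_j))^{−1} mod 13.
  i = 1 (α = 8): (8−3)(8−11)(8−7)(8−2) = 5·(−3)·1·6 = −90 ≡ 1, so v_1 = 1^{−1} = 1 (mod 13).
  i = 2 (α = 3): (3−8)(3−11)(3−7)(3−2) = (−5)·(−8)·(−4)·1 = −160 ≡ 9, so v_2 = 9^{−1} = 3 (mod 13).
  i = 3 (α = 11): (11−8)(11−3)(11−7)(11−2) = 3·8·4·9 = 864 ≡ 6, so v_3 = 6^{−1} = 11 (mod 13).
  i = 4 (α = 7): (7−8)(7−3)(7−11)(7−2) = (−1)·4·(−4)·5 = 80 ≡ 2, so v_4 = 2^{−1} = 7 (mod 13).
  i = 5 (α = 2): (2−8)(2−3)(2−11)(2−7) = (−6)·(−1)·(−9)·(−5) = 270 ≡ 10, so v_5 = 10^{−1} = 4 (mod 13).
  v = [1, 3, 11, 7, 4].
Step 2: syndromes of r = [1, 4, 7, 12, 1] (all sums mod 13).
  S_0 = Σ v_i r_i = 1·1 + 3·4 + 11·7 + 7·12 + 4·1 = 178 ≡ 9.
  S_1 = Σ v_i α_i r_i = 1·8·1 + 3·3·4 + 11·11·7 + 7·7·12 + 4·2·1 = 1487 ≡ 5.
  α_i^2 mod 13 = [12, 9, 4, 10, 4].
  S_2 = Σ v_i α_i^2 r_i = 1·12·1 + 3·9·4 + 11·4·7 + 7·10·12 + 4·4·1 = 1284 ≡ 10.
  S = (9, 5, 10) ≠ 0, so r is not a codeword (an error is present).
Step 3: locate the error. For a single error e at position i, S_ℓ = v_i·e·α_i^ℓ, so α_err = S_1/S_0.
  S_0^{−1} = 9^{−1} = 3 (mod 13), so α_err = 5·3 = 15 ≡ 2 = α_5. Error position i = 5.
  Consistency check: S_2/S_1 = 10·8 = 80 ≡ 2 = α_err ✓ (single-error assumption holds).
Step 4: error magnitude e = S_0/v_5 = S_0·∏_{j≠5}(α_5 − α_j) = 9·10 = 90 ≡ 12 (mod 13).
Step 5: correct position 5: c_5 = r_5 − e = 1 − 12 ≡ 2 (mod 13). Hence c = [1, 4, 7, 12, 2].
  Check: interpolating c through the α_i gives m(x) = 11 + 2·x (degree < 2) with m(α_i) = c_i for every i, so c is indeed a codeword.


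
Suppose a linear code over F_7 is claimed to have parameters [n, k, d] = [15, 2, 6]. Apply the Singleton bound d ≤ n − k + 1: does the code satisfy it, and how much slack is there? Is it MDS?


Singleton RHS = n − k + 1 = 14, slack = 8, bound satisfied, not MDS.

Singleton bound: d ≤ n − k + 1.
Here n = 15, k = 2, so n − k + 1 = 14.
Given d = 6, check d ≤ 14: YES.
Slack = (n − k + 1) − d = 8.
The code is NOT MDS (slack = 8 > 0).
Description: the claimed parameters are [15, 2, 6]_7; such a code would be non-MDS.


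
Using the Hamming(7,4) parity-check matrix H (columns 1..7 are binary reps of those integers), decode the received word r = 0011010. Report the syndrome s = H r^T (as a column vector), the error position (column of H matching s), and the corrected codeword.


s = (0, 0, 1)^T, error position = 1, corrected codeword c = 1011010

Compute s = H r^T mod 2 one row at a time:
  s_1 = 1 + 0 + 1 + 0 = 2 ≡ 0 (mod 2).
  s_2 = 0 + 1 + 1 + 0 = 2 ≡ 0 (mod 2).
  s_3 = 0 + 1 + 0 + 0 = 1 ≡ 1 (mod 2).
s = (0, 0, 1)^T — this equals column 1 of H (binary 001), so error is at position 1.
Correct: flip bit 1 of r = 0011010 to get c = 1011010.


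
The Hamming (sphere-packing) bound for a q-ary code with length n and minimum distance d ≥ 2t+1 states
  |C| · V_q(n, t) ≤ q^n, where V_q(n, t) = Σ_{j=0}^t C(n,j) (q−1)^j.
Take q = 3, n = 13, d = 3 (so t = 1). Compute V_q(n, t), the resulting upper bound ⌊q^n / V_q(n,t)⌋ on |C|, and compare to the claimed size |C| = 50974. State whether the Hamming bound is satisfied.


V_q(n, t) = 27, q^n = 1594323, Hamming bound = 59049, |C| = 50974 ≤ bound (satisfied).

Step 1: Compute V_q(n, t) = Σ_{j=0}^1 C(n, j) (q−1)^j.
  j = 0: C(13,0)·(2)^0 = 1·1 = 1.
  j = 1: C(13,1)·(2)^1 = 13·2 = 26.
  V_q(n, t) = 1 + 26 = 27.
Step 2: q^n = 3^13 = 1594323.
Step 3: Hamming bound ⌊q^n / V_q(n,t)⌋ = ⌊1594323/27⌋ = 59049.
Step 4: Compare |C| = 50974 to 59049: satisfied.
The claimed |C| lies below the Hamming bound.


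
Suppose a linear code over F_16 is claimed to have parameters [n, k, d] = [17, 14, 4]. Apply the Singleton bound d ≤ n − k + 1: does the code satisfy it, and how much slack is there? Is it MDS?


Singleton RHS = n − k + 1 = 4, slack = 0, bound satisfied, MDS.

Singleton bound: d ≤ n − k + 1.
Here n = 17, k = 14, so n − k + 1 = 4.
Given d = 4, check d ≤ 4: YES.
Slack = (n − k + 1) − d = 0.
The code is MDS (slack = 0).
Description: the claimed parameters are [17, 14, 4]_16; such a code would be MDS (meets Singleton bound).


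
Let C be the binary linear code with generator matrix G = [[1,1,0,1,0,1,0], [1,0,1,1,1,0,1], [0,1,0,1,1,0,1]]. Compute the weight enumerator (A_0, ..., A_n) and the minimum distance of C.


Weight distribution: A_0 = 1, A_3 = 2, A_4 = 3, A_5 = 2. Minimum distance d = 3.

Enumerate all 2^3 = 8 messages m ∈ F_2^3.
For each, compute codeword c = mG in F_2^7, then tally its weight.
  m = 000 → c = 0000000, weight = 0.
  m = 100 → c = 1101010, weight = 4.
  m = 010 → c = 1011101, weight = 5.
  m = 110 → c = 0110111, weight = 5.
  m = 001 → c = 0101101, weight = 4.
  m = 101 → c = 1000111, weight = 4.
  m = 011 → c = 1110000, weight = 3.
  m = 111 → c = 0011010, weight = 3.
Tally weights:
  weight 0: 1 codewords.
  weight 3: 2 codewords.
  weight 4: 3 codewords.
  weight 5: 2 codewords.
Minimum distance d = smallest w > 0 with A_w > 0 = 3.
Sanity: Σ A_w = 8 = 2^3 = 8 ✓.


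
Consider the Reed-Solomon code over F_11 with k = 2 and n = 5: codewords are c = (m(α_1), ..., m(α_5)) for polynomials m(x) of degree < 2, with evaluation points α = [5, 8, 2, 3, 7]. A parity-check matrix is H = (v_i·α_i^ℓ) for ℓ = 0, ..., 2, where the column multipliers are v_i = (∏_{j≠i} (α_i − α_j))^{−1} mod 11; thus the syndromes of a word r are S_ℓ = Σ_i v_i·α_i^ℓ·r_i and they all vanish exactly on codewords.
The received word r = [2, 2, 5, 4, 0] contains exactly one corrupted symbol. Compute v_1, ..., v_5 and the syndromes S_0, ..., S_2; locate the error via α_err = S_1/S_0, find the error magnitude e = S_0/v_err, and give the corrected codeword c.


S = (7, 1, 8), error at position 2, error magnitude e = 3, c = [2, 10, 5, 4, 0].

Step 1: column multipliers v_i = (∏_{j≠i}(α_i − α_j))^{−1} mod 11.
  i = 1 (α = 5): (5−8)(5−2)(5−3)(5−7) = (−3)·3·2·(−2) = 36 ≡ 3, so v_1 = 3^{−1} = 4 (mod 11).
  i = 2 (α = 8): (8−5)(8−2)(8−3)(8−7) = 3·6·5·1 = 90 ≡ 2, so v_2 = 2^{−1} = 6 (mod 11).
  i = 3 (α = 2): (2−5)(2−8)(2−3)(2−7) = (−3)·(−6)·(−1)·(−5) = 90 ≡ 2, so v_3 = 2^{−1} = 6 (mod 11).
  i = 4 (α = 3): (3−5)(3−8)(3−2)(3−7) = (−2)·(−5)·1·(−4) = −40 ≡ 4, so v_4 = 4^{−1} = 3 (mod 11).
  i = 5 (α = 7): (7−5)(7−8)(7−2)(7−3) = 2·(−1)·5·4 = −40 ≡ 4, so v_5 = 4^{−1} = 3 (mod 11).
  v = [4, 6, 6, 3, 3].
Step 2: syndromes of r = [2, 2, 5, 4, 0] (all sums mod 11).
  S_0 = Σ v_i r_i = 4·2 + 6·2 + 6·5 + 3·4 + 3·0 = 62 ≡ 7.
  S_1 = Σ v_i α_i r_i = 4·5·2 + 6·8·2 + 6·2·5 + 3·3·4 + 3·7·0 = 232 ≡ 1.
  α_i^2 mod 11 = [3, 9, 4, 9, 5].
  S_2 = Σ v_i α_i^2 r_i = 4·3·2 + 6·9·2 + 6·4·5 + 3·9·4 + 3·5·0 = 360 ≡ 8.
  S = (7, 1, 8) ≠ 0, so r is not a codeword (an error is present).
Step 3: locate the error. For a single error e at position i, S_ℓ = v_i·e·α_i^ℓ, so α_err = S_1/S_0.
  S_0^{−1} = 7^{−1} = 8 (mod 11), so α_err = 1·8 = 8 ≡ 8 = α_2. Error position i = 2.
  Consistency check: S_2/S_1 = 8·1 = 8 ≡ 8 = α_err ✓ (single-error assumption holds).
Step 4: error magnitude e = S_0/v_2 = S_0·∏_{j≠2}(α_2 − α_j) = 7·2 = 14 ≡ 3 (mod 11).
Step 5: correct position 2: c_2 = r_2 − e = 2 − 3 ≡ 10 (mod 11). Hence c = [2, 10, 5, 4, 0].
  Check: interpolating c through the α_i gives m(x) = 7 + 10·x (degree < 2) with m(α_i) = c_i for every i, so c is indeed a codeword.


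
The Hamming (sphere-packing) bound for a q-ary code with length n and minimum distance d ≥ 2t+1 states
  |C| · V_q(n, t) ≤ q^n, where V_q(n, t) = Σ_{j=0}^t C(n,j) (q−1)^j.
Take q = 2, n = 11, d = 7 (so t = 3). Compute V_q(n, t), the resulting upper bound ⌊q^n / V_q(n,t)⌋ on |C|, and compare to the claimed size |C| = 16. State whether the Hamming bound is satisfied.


V_q(n, t) = 232, q^n = 2048, Hamming bound = 8, |C| = 16 > bound (violated).

Step 1: Compute V_q(n, t) = Σ_{j=0}^3 C(n, j) (q−1)^j.
  j = 0: C(11,0)·(1)^0 = 1·1 = 1.
  j = 1: C(11,1)·(1)^1 = 11·1 = 11.
  j = 2: C(11,2)·(1)^2 = 55·1 = 55.
  j = 3: C(11,3)·(1)^3 = 165·1 = 165.
  V_q(n, t) = 1 + 11 + 55 + 165 = 232.
Step 2: q^n = 2^11 = 2048.
Step 3: Hamming bound ⌊q^n / V_q(n,t)⌋ = ⌊2048/232⌋ = 8.
Step 4: Compare |C| = 16 to 8: violated.
The claimed |C| lies above the Hamming bound, so no 2-ary code of length 11 with d ≥ 7 can have 16 codewords.


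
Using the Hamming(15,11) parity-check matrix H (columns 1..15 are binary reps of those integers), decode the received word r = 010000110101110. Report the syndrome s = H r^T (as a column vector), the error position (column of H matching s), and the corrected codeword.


s = (1, 0, 0, 0)^T, error position = 8, corrected codeword c = 010000100101110

Compute s = H r^T mod 2 one row at a time:
  s_1 = 1 + 0 + 1 + 0 + 1 + 1 + 1 + 0 = 5 ≡ 1 (mod 2).
  s_2 = 0 + 0 + 0 + 1 + 1 + 1 + 1 + 0 = 4 ≡ 0 (mod 2).
  s_3 = 1 + 0 + 0 + 1 + 1 + 0 + 1 + 0 = 4 ≡ 0 (mod 2).
  s_4 = 0 + 0 + 0 + 1 + 0 + 0 + 1 + 0 = 2 ≡ 0 (mod 2).
s = (1, 0, 0, 0)^T — this equals column 8 of H (binary 1000), so error is at position 8.
Correct: flip bit 8 of r = 010000110101110 to get c = 010000100101110.


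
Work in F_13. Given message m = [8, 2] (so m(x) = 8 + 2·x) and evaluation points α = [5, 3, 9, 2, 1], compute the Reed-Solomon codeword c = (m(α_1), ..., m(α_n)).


c = [5, 1, 0, 12, 10]

Message polynomial: m(x) = 8 + 2·x (mod 13).
For each evaluation point α_i, compute m(α_i) mod 13:
  α_1 = 5: Horner steps 2 → 5, so m(5) = 5.
  α_2 = 3: Horner steps 2 → 1, so m(3) = 1.
  α_3 = 9: Horner steps 2 → 0, so m(9) = 0.
  α_4 = 2: Horner steps 2 → 12, so m(2) = 12.
  α_5 = 1: Horner steps 2 → 10, so m(1) = 10.
Codeword c = [5, 1, 0, 12, 10] ∈ F_13^5.


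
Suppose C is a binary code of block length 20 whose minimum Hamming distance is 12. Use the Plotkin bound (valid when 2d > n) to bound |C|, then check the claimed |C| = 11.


Plotkin bound M ≤ 6; given |C| = 11 > bound (violated).

Check applicability: 2d = 24, n = 20.
2d − n = 4 > 0, so Plotkin applies.
Compute d/(2d−n) = 12/4 ≈ 3.0000.
⌊d/(2d−n)⌋ = 3.
Plotkin bound: M ≤ 2·3 = 6.
Given |C| = 11, check: VIOLATED.
This |C| is above the Plotkin bound, so no binary code with n = 20, d = 12 and 11 codewords exists.


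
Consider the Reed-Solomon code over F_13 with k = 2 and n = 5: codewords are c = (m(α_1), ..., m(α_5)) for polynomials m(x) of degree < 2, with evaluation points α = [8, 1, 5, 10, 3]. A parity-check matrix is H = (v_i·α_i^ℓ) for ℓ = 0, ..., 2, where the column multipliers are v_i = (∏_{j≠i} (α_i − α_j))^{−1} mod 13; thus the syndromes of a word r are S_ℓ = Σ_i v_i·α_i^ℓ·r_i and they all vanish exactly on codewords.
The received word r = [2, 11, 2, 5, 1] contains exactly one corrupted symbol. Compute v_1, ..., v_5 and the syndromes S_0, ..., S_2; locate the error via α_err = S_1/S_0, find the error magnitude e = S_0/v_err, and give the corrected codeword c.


S = (8, 1, 5), error at position 3, error magnitude e = 11, c = [2, 11, 4, 5, 1].

Step 1: column multipliers v_i = (∏_{j≠i}(α_i − α_j))^{−1} mod 13.
  i = 1 (α = 8): (8−1)(8−5)(8−10)(8−3) = 7·3·(−2)·5 = −210 ≡ 11, so v_1 = 11^{−1} = 6 (mod 13).
  i = 2 (α = 1): (1−8)(1−5)(1−10)(1−3) = (−7)·(−4)·(−9)·(−2) = 504 ≡ 10, so v_2 = 10^{−1} = 4 (mod 13).
  i = 3 (α = 5): (5−8)(5−1)(5−10)(5−3) = (−3)·4·(−5)·2 = 120 ≡ 3, so v_3 = 3^{−1} = 9 (mod 13).
  i = 4 (α = 10): (10−8)(10−1)(10−5)(10−3) = 2·9·5·7 = 630 ≡ 6, so v_4 = 6^{−1} = 11 (mod 13).
  i = 5 (α = 3): (3−8)(3−1)(3−5)(3−10) = (−5)·2·(−2)·(−7) = −140 ≡ 3, so v_5 = 3^{−1} = 9 (mod 13).
  v = [6, 4, 9, 11, 9].
Step 2: syndromes of r = [2, 11, 2, 5, 1] (all sums mod 13).
  S_0 = Σ v_i r_i = 6·2 + 4·11 + 9·2 + 11·5 + 9·1 = 138 ≡ 8.
  S_1 = Σ v_i α_i r_i = 6·8·2 + 4·1·11 + 9·5·2 + 11·10·5 + 9·3·1 = 807 ≡ 1.
  α_i^2 mod 13 = [12, 1, 12, 9, 9].
  S_2 = Σ v_i α_i^2 r_i = 6·12·2 + 4·1·11 + 9·12·2 + 11·9·5 + 9·9·1 = 980 ≡ 5.
  S = (8, 1, 5) ≠ 0, so r is not a codeword (an error is present).
Step 3: locate the error. For a single error e at position i, S_ℓ = v_i·e·α_i^ℓ, so α_err = S_1/S_0.
  S_0^{−1} = 8^{−1} = 5 (mod 13), so α_err = 1·5 = 5 ≡ 5 = α_3. Error position i = 3.
  Consistency check: S_2/S_1 = 5·1 = 5 ≡ 5 = α_err ✓ (single-error assumption holds).
Step 4: error magnitude e = S_0/v_3 = S_0·∏_{j≠3}(α_3 − α_j) = 8·3 = 24 ≡ 11 (mod 13).
Step 5: correct position 3: c_3 = r_3 − e = 2 − 11 ≡ 4 (mod 13). Hence c = [2, 11, 4, 5, 1].
  Check: interpolating c through the α_i gives m(x) = 3 + 8·x (degree < 2) with m(α_i) = c_i for every i, so c is indeed a codeword.


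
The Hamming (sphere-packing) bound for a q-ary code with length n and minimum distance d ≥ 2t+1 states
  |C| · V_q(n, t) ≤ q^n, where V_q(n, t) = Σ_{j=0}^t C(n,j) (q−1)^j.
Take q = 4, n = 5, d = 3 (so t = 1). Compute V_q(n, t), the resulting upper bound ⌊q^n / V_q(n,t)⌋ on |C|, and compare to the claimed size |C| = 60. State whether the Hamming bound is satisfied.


V_q(n, t) = 16, q^n = 1024, Hamming bound = 64, |C| = 60 ≤ bound (satisfied).

Step 1: Compute V_q(n, t) = Σ_{j=0}^1 C(n, j) (q−1)^j.
  j = 0: C(5,0)·(3)^0 = 1·1 = 1.
  j = 1: C(5,1)·(3)^1 = 5·3 = 15.
  V_q(n, t) = 1 + 15 = 16.
Step 2: q^n = 4^5 = 1024.
Step 3: Hamming bound ⌊q^n / V_q(n,t)⌋ = ⌊1024/16⌋ = 64.
Step 4: Compare |C| = 60 to 64: satisfied.
The claimed |C| lies below the Hamming bound.


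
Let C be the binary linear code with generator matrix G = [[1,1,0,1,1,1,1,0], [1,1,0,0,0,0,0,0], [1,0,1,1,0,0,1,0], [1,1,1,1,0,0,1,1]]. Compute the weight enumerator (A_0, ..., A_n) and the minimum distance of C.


Weight distribution: A_0 = 1, A_2 = 3, A_4 = 7, A_6 = 5. Minimum distance d = 2.

Enumerate all 2^4 = 16 messages m ∈ F_2^4.
For each, compute codeword c = mG in F_2^8, then tally its weight.
  m = 0000 → c = 00000000, weight = 0.
  m = 1000 → c = 11011110, weight = 6.
  m = 0100 → c = 11000000, weight = 2.
  m = 1100 → c = 00011110, weight = 4.
  m = 0010 → c = 10110010, weight = 4.
  m = 1010 → c = 01101100, weight = 4.
  m = 0110 → c = 01110010, weight = 4.
  m = 1110 → c = 10101100, weight = 4.
  m = 0001 → c = 11110011, weight = 6.
  m = 1001 → c = 00101101, weight = 4.
  m = 0101 → c = 00110011, weight = 4.
  m = 1101 → c = 11101101, weight = 6.
  m = 0011 → c = 01000001, weight = 2.
  m = 1011 → c = 10011111, weight = 6.
  m = 0111 → c = 10000001, weight = 2.
  m = 1111 → c = 01011111, weight = 6.
Tally weights:
  weight 0: 1 codewords.
  weight 2: 3 codewords.
  weight 4: 7 codewords.
  weight 6: 5 codewords.
Minimum distance d = smallest w > 0 with A_w > 0 = 2.
Sanity: Σ A_w = 16 = 2^4 = 16 ✓.


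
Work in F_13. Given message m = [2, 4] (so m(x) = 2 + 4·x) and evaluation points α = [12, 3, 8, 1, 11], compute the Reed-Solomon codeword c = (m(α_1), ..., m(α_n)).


c = [11, 1, 8, 6, 7]

Message polynomial: m(x) = 2 + 4·x (mod 13).
For each evaluation point α_i, compute m(α_i) mod 13:
  α_1 = 12: Horner steps 4 → 11, so m(12) = 11.
  α_2 = 3: Horner steps 4 → 1, so m(3) = 1.
  α_3 = 8: Horner steps 4 → 8, so m(8) = 8.
  α_4 = 1: Horner steps 4 → 6, so m(1) = 6.
  α_5 = 11: Horner steps 4 → 7, so m(11) = 7.
Codeword c = [11, 1, 8, 6, 7] ∈ F_13^5.


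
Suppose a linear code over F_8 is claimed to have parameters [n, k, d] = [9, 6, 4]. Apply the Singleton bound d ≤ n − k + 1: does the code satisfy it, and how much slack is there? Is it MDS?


Singleton RHS = n − k + 1 = 4, slack = 0, bound satisfied, MDS.

Singleton bound: d ≤ n − k + 1.
Here n = 9, k = 6, so n − k + 1 = 4.
Given d = 4, check d ≤ 4: YES.
Slack = (n − k + 1) − d = 0.
The code is MDS (slack = 0).
Description: the claimed parameters are [9, 6, 4]_8; such a code would be MDS (meets Singleton bound).


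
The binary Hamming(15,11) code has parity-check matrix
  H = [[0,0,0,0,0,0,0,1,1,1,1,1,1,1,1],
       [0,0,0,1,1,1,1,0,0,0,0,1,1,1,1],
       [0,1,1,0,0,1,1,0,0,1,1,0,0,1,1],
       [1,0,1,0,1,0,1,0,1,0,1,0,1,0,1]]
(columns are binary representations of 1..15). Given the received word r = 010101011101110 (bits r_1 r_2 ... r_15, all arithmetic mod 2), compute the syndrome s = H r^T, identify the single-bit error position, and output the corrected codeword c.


s = (0, 1, 0, 0)^T, error position = 4, corrected codeword c = 010001011101110

Compute s = H r^T mod 2 one row at a time:
  s_1 = 1 + 1 + 1 + 0 + 1 + 1 + 1 + 0 = 6 ≡ 0 (mod 2).
  s_2 = 1 + 0 + 1 + 0 + 1 + 1 + 1 + 0 = 5 ≡ 1 (mod 2).
  s_3 = 1 + 0 + 1 + 0 + 1 + 0 + 1 + 0 = 4 ≡ 0 (mod 2).
  s_4 = 0 + 0 + 0 + 0 + 1 + 0 + 1 + 0 = 2 ≡ 0 (mod 2).
s = (0, 1, 0, 0)^T — this equals column 4 of H (binary 0100), so error is at position 4.
Correct: flip bit 4 of r = 010101011101110 to get c = 010001011101110.
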